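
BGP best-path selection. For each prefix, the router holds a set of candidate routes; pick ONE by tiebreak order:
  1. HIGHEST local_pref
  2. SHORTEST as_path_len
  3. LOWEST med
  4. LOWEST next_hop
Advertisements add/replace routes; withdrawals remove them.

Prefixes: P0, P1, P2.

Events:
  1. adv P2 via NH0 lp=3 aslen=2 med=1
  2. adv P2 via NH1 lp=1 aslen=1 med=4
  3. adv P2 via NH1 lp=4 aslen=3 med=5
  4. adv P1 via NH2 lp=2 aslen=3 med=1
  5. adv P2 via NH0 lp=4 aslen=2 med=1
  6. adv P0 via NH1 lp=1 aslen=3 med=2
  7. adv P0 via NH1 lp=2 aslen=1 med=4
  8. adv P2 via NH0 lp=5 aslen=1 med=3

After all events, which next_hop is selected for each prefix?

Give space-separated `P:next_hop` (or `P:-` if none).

Answer: P0:NH1 P1:NH2 P2:NH0

Derivation:
Op 1: best P0=- P1=- P2=NH0
Op 2: best P0=- P1=- P2=NH0
Op 3: best P0=- P1=- P2=NH1
Op 4: best P0=- P1=NH2 P2=NH1
Op 5: best P0=- P1=NH2 P2=NH0
Op 6: best P0=NH1 P1=NH2 P2=NH0
Op 7: best P0=NH1 P1=NH2 P2=NH0
Op 8: best P0=NH1 P1=NH2 P2=NH0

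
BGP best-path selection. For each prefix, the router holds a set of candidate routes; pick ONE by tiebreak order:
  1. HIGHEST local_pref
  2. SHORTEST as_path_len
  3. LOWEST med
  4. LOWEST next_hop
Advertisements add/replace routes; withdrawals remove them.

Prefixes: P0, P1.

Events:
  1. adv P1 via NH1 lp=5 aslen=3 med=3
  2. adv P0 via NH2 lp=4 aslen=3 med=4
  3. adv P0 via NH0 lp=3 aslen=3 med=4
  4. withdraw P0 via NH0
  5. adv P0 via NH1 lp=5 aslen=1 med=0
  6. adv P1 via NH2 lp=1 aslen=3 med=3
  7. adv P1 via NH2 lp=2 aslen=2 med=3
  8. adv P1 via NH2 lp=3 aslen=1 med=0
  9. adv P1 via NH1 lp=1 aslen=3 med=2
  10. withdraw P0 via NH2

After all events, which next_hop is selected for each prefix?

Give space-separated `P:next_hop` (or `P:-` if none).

Answer: P0:NH1 P1:NH2

Derivation:
Op 1: best P0=- P1=NH1
Op 2: best P0=NH2 P1=NH1
Op 3: best P0=NH2 P1=NH1
Op 4: best P0=NH2 P1=NH1
Op 5: best P0=NH1 P1=NH1
Op 6: best P0=NH1 P1=NH1
Op 7: best P0=NH1 P1=NH1
Op 8: best P0=NH1 P1=NH1
Op 9: best P0=NH1 P1=NH2
Op 10: best P0=NH1 P1=NH2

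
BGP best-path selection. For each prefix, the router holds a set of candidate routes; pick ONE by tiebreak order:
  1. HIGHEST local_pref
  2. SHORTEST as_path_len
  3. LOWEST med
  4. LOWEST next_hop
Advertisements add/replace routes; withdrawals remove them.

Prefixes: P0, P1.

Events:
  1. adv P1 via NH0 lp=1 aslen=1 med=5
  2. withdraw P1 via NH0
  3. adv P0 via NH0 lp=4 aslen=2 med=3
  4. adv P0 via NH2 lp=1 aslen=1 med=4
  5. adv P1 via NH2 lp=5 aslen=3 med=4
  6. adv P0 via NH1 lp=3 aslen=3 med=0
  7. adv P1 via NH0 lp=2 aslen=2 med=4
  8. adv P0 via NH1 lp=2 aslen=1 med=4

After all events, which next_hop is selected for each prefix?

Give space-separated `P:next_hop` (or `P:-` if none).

Op 1: best P0=- P1=NH0
Op 2: best P0=- P1=-
Op 3: best P0=NH0 P1=-
Op 4: best P0=NH0 P1=-
Op 5: best P0=NH0 P1=NH2
Op 6: best P0=NH0 P1=NH2
Op 7: best P0=NH0 P1=NH2
Op 8: best P0=NH0 P1=NH2

Answer: P0:NH0 P1:NH2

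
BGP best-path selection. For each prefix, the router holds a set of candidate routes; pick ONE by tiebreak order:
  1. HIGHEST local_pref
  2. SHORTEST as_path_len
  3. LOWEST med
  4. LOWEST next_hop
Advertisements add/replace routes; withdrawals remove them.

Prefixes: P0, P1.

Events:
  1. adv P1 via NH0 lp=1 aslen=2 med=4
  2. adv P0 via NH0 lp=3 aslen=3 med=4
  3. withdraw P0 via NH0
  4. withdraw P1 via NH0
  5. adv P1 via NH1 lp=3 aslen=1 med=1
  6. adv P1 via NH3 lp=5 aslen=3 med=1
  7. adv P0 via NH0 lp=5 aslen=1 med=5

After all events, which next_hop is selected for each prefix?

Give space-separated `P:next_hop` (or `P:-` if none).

Op 1: best P0=- P1=NH0
Op 2: best P0=NH0 P1=NH0
Op 3: best P0=- P1=NH0
Op 4: best P0=- P1=-
Op 5: best P0=- P1=NH1
Op 6: best P0=- P1=NH3
Op 7: best P0=NH0 P1=NH3

Answer: P0:NH0 P1:NH3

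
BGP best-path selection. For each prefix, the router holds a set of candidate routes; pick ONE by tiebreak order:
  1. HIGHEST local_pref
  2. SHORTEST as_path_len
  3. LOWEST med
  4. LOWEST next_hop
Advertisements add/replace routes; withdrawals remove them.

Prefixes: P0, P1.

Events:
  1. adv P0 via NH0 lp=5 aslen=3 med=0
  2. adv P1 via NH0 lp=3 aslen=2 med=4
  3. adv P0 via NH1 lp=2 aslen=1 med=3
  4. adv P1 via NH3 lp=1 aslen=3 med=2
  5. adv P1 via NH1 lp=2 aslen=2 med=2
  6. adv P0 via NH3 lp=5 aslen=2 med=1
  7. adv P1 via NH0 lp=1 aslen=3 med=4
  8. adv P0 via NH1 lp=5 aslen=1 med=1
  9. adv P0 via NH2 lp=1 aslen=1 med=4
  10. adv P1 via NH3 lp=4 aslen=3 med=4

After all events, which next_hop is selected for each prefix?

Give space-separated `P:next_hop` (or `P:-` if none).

Op 1: best P0=NH0 P1=-
Op 2: best P0=NH0 P1=NH0
Op 3: best P0=NH0 P1=NH0
Op 4: best P0=NH0 P1=NH0
Op 5: best P0=NH0 P1=NH0
Op 6: best P0=NH3 P1=NH0
Op 7: best P0=NH3 P1=NH1
Op 8: best P0=NH1 P1=NH1
Op 9: best P0=NH1 P1=NH1
Op 10: best P0=NH1 P1=NH3

Answer: P0:NH1 P1:NH3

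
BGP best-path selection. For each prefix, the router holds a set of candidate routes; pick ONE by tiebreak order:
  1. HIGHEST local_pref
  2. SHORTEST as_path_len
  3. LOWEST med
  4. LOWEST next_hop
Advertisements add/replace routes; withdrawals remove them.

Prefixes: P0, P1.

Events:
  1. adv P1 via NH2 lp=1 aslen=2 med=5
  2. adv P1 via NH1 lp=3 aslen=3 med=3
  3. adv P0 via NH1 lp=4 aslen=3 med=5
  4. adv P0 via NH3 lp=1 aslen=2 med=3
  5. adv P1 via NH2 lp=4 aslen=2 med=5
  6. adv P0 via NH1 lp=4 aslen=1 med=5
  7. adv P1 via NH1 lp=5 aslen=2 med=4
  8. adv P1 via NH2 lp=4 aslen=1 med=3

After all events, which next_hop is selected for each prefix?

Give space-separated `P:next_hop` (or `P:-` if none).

Answer: P0:NH1 P1:NH1

Derivation:
Op 1: best P0=- P1=NH2
Op 2: best P0=- P1=NH1
Op 3: best P0=NH1 P1=NH1
Op 4: best P0=NH1 P1=NH1
Op 5: best P0=NH1 P1=NH2
Op 6: best P0=NH1 P1=NH2
Op 7: best P0=NH1 P1=NH1
Op 8: best P0=NH1 P1=NH1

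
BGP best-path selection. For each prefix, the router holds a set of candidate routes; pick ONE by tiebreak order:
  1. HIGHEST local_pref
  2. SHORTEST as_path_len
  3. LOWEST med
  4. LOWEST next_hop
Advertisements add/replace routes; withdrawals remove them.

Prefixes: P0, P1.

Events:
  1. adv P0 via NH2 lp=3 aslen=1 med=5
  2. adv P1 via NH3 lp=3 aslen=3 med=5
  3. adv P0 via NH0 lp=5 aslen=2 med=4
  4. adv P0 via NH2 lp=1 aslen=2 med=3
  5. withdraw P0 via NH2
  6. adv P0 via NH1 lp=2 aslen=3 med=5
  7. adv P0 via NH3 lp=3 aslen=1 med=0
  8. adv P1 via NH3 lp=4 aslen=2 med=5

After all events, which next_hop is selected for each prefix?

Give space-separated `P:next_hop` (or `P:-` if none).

Op 1: best P0=NH2 P1=-
Op 2: best P0=NH2 P1=NH3
Op 3: best P0=NH0 P1=NH3
Op 4: best P0=NH0 P1=NH3
Op 5: best P0=NH0 P1=NH3
Op 6: best P0=NH0 P1=NH3
Op 7: best P0=NH0 P1=NH3
Op 8: best P0=NH0 P1=NH3

Answer: P0:NH0 P1:NH3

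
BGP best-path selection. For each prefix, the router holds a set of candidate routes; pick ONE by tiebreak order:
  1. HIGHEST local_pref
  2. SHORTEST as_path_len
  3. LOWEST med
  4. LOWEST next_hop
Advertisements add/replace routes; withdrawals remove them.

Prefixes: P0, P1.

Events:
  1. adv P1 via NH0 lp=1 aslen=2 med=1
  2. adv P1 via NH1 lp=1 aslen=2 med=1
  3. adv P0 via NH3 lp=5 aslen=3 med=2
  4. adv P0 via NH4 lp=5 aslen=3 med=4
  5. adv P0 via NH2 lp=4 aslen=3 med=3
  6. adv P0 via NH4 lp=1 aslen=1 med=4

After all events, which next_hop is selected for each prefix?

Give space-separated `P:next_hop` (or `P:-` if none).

Op 1: best P0=- P1=NH0
Op 2: best P0=- P1=NH0
Op 3: best P0=NH3 P1=NH0
Op 4: best P0=NH3 P1=NH0
Op 5: best P0=NH3 P1=NH0
Op 6: best P0=NH3 P1=NH0

Answer: P0:NH3 P1:NH0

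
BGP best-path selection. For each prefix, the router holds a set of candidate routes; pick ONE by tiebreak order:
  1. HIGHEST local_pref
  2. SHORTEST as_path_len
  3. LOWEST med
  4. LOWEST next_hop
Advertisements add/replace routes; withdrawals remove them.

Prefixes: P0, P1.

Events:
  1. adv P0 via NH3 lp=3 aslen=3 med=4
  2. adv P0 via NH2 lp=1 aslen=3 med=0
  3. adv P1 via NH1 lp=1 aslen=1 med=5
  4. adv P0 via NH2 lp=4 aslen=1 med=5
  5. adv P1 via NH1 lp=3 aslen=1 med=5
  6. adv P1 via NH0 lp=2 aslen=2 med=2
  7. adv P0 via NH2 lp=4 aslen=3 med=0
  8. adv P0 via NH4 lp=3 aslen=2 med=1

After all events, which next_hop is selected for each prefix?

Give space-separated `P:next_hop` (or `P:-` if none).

Op 1: best P0=NH3 P1=-
Op 2: best P0=NH3 P1=-
Op 3: best P0=NH3 P1=NH1
Op 4: best P0=NH2 P1=NH1
Op 5: best P0=NH2 P1=NH1
Op 6: best P0=NH2 P1=NH1
Op 7: best P0=NH2 P1=NH1
Op 8: best P0=NH2 P1=NH1

Answer: P0:NH2 P1:NH1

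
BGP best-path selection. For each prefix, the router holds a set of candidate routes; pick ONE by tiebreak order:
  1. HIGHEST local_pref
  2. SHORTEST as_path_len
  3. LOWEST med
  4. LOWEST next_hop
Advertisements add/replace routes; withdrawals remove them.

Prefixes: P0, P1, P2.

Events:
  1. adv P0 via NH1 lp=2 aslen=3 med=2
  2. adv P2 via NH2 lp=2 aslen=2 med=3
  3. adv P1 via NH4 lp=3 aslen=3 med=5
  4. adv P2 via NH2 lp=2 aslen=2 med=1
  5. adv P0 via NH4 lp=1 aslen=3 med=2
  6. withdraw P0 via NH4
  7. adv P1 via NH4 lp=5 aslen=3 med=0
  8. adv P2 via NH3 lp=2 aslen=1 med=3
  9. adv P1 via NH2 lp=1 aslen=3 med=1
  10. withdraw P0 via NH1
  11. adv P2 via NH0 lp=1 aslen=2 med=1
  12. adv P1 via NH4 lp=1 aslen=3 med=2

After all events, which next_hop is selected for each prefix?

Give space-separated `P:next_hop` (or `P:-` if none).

Answer: P0:- P1:NH2 P2:NH3

Derivation:
Op 1: best P0=NH1 P1=- P2=-
Op 2: best P0=NH1 P1=- P2=NH2
Op 3: best P0=NH1 P1=NH4 P2=NH2
Op 4: best P0=NH1 P1=NH4 P2=NH2
Op 5: best P0=NH1 P1=NH4 P2=NH2
Op 6: best P0=NH1 P1=NH4 P2=NH2
Op 7: best P0=NH1 P1=NH4 P2=NH2
Op 8: best P0=NH1 P1=NH4 P2=NH3
Op 9: best P0=NH1 P1=NH4 P2=NH3
Op 10: best P0=- P1=NH4 P2=NH3
Op 11: best P0=- P1=NH4 P2=NH3
Op 12: best P0=- P1=NH2 P2=NH3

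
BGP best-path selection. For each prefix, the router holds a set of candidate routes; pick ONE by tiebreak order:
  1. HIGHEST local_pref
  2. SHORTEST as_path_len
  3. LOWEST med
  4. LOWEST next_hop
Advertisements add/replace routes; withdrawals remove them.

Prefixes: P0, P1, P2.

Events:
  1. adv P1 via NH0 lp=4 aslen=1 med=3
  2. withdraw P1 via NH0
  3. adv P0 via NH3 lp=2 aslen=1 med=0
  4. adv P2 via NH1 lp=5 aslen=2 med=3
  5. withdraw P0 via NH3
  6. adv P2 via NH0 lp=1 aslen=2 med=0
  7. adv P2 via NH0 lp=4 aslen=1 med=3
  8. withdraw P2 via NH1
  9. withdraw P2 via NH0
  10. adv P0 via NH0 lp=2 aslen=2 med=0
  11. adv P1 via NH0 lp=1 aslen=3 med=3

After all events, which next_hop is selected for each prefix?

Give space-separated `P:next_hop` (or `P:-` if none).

Answer: P0:NH0 P1:NH0 P2:-

Derivation:
Op 1: best P0=- P1=NH0 P2=-
Op 2: best P0=- P1=- P2=-
Op 3: best P0=NH3 P1=- P2=-
Op 4: best P0=NH3 P1=- P2=NH1
Op 5: best P0=- P1=- P2=NH1
Op 6: best P0=- P1=- P2=NH1
Op 7: best P0=- P1=- P2=NH1
Op 8: best P0=- P1=- P2=NH0
Op 9: best P0=- P1=- P2=-
Op 10: best P0=NH0 P1=- P2=-
Op 11: best P0=NH0 P1=NH0 P2=-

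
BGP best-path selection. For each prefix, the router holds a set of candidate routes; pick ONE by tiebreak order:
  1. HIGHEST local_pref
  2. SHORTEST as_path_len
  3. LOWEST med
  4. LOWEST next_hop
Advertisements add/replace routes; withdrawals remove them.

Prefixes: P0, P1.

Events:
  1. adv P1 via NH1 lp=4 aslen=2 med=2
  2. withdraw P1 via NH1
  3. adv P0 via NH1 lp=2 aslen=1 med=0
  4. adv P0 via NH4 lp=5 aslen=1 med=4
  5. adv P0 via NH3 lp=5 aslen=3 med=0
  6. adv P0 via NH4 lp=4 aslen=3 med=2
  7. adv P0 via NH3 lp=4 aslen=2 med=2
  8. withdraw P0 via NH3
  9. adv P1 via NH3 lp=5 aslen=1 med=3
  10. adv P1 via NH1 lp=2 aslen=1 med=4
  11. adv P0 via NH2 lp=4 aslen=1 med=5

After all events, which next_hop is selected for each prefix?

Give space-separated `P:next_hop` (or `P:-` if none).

Op 1: best P0=- P1=NH1
Op 2: best P0=- P1=-
Op 3: best P0=NH1 P1=-
Op 4: best P0=NH4 P1=-
Op 5: best P0=NH4 P1=-
Op 6: best P0=NH3 P1=-
Op 7: best P0=NH3 P1=-
Op 8: best P0=NH4 P1=-
Op 9: best P0=NH4 P1=NH3
Op 10: best P0=NH4 P1=NH3
Op 11: best P0=NH2 P1=NH3

Answer: P0:NH2 P1:NH3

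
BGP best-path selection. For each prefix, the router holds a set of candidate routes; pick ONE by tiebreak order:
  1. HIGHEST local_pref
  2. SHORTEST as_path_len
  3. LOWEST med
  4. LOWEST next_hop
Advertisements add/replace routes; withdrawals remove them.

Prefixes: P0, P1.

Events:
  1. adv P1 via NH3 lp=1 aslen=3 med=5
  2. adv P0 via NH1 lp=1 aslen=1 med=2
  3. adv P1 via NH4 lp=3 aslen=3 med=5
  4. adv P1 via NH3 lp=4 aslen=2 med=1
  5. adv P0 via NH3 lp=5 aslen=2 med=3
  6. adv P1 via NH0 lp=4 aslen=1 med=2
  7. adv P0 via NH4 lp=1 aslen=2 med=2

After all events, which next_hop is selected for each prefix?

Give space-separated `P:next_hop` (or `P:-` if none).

Op 1: best P0=- P1=NH3
Op 2: best P0=NH1 P1=NH3
Op 3: best P0=NH1 P1=NH4
Op 4: best P0=NH1 P1=NH3
Op 5: best P0=NH3 P1=NH3
Op 6: best P0=NH3 P1=NH0
Op 7: best P0=NH3 P1=NH0

Answer: P0:NH3 P1:NH0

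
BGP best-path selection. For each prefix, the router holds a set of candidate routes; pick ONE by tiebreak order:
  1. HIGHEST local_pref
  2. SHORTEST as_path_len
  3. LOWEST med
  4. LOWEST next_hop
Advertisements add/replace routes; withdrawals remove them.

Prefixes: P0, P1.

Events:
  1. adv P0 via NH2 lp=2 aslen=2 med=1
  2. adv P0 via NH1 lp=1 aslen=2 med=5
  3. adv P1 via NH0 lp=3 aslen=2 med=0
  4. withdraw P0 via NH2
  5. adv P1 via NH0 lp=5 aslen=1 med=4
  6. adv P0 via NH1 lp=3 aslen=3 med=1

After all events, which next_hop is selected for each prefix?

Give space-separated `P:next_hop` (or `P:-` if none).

Op 1: best P0=NH2 P1=-
Op 2: best P0=NH2 P1=-
Op 3: best P0=NH2 P1=NH0
Op 4: best P0=NH1 P1=NH0
Op 5: best P0=NH1 P1=NH0
Op 6: best P0=NH1 P1=NH0

Answer: P0:NH1 P1:NH0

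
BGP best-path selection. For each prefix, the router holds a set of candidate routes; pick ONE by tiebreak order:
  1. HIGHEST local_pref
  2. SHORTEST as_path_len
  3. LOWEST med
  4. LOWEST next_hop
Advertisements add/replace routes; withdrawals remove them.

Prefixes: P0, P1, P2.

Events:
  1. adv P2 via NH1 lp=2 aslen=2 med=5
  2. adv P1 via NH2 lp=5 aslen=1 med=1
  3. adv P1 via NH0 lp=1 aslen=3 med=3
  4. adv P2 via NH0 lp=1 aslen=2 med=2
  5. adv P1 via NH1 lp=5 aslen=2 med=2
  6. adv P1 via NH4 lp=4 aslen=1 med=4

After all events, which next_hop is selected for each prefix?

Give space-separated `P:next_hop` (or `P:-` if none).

Op 1: best P0=- P1=- P2=NH1
Op 2: best P0=- P1=NH2 P2=NH1
Op 3: best P0=- P1=NH2 P2=NH1
Op 4: best P0=- P1=NH2 P2=NH1
Op 5: best P0=- P1=NH2 P2=NH1
Op 6: best P0=- P1=NH2 P2=NH1

Answer: P0:- P1:NH2 P2:NH1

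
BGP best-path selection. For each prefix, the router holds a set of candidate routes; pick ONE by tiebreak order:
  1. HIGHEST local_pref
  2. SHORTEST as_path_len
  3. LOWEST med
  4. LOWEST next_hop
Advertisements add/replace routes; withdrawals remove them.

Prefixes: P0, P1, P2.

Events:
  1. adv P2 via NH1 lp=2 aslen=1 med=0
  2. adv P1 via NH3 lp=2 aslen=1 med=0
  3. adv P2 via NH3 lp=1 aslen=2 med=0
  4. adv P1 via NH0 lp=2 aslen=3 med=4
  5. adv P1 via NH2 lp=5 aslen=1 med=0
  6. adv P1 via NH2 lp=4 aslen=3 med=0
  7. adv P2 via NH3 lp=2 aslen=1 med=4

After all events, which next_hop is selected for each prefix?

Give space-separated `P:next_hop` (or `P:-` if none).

Answer: P0:- P1:NH2 P2:NH1

Derivation:
Op 1: best P0=- P1=- P2=NH1
Op 2: best P0=- P1=NH3 P2=NH1
Op 3: best P0=- P1=NH3 P2=NH1
Op 4: best P0=- P1=NH3 P2=NH1
Op 5: best P0=- P1=NH2 P2=NH1
Op 6: best P0=- P1=NH2 P2=NH1
Op 7: best P0=- P1=NH2 P2=NH1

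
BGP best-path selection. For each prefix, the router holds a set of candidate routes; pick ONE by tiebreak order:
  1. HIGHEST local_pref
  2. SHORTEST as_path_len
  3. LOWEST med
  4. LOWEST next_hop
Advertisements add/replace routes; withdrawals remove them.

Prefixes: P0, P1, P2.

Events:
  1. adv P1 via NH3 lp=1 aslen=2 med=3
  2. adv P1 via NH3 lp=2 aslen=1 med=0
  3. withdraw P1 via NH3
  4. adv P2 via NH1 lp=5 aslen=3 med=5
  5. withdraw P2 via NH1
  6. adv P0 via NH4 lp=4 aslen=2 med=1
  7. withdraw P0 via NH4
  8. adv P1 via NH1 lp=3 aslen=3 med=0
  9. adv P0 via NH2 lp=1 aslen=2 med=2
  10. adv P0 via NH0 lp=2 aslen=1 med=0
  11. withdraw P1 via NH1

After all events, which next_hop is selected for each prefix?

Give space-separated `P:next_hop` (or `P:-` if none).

Op 1: best P0=- P1=NH3 P2=-
Op 2: best P0=- P1=NH3 P2=-
Op 3: best P0=- P1=- P2=-
Op 4: best P0=- P1=- P2=NH1
Op 5: best P0=- P1=- P2=-
Op 6: best P0=NH4 P1=- P2=-
Op 7: best P0=- P1=- P2=-
Op 8: best P0=- P1=NH1 P2=-
Op 9: best P0=NH2 P1=NH1 P2=-
Op 10: best P0=NH0 P1=NH1 P2=-
Op 11: best P0=NH0 P1=- P2=-

Answer: P0:NH0 P1:- P2:-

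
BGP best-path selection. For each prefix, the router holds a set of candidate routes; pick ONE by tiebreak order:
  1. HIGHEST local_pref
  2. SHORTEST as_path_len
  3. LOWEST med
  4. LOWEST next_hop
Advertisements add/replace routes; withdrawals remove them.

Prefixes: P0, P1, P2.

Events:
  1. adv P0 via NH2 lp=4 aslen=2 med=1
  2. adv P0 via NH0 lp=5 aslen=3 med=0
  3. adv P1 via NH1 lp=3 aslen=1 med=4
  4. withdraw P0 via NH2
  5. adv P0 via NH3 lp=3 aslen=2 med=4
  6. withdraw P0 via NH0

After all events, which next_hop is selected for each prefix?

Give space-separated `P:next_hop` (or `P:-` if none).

Answer: P0:NH3 P1:NH1 P2:-

Derivation:
Op 1: best P0=NH2 P1=- P2=-
Op 2: best P0=NH0 P1=- P2=-
Op 3: best P0=NH0 P1=NH1 P2=-
Op 4: best P0=NH0 P1=NH1 P2=-
Op 5: best P0=NH0 P1=NH1 P2=-
Op 6: best P0=NH3 P1=NH1 P2=-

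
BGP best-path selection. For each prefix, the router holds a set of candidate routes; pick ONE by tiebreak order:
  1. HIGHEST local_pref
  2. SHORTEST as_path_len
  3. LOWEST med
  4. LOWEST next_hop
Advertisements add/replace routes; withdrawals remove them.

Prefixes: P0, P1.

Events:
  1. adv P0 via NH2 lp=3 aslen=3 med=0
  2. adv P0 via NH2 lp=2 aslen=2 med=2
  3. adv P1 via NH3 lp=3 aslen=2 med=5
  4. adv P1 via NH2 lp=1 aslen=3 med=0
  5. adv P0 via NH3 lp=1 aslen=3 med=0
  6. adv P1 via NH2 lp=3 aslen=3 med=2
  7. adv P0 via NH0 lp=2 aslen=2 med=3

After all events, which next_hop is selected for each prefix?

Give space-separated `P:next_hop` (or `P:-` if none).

Answer: P0:NH2 P1:NH3

Derivation:
Op 1: best P0=NH2 P1=-
Op 2: best P0=NH2 P1=-
Op 3: best P0=NH2 P1=NH3
Op 4: best P0=NH2 P1=NH3
Op 5: best P0=NH2 P1=NH3
Op 6: best P0=NH2 P1=NH3
Op 7: best P0=NH2 P1=NH3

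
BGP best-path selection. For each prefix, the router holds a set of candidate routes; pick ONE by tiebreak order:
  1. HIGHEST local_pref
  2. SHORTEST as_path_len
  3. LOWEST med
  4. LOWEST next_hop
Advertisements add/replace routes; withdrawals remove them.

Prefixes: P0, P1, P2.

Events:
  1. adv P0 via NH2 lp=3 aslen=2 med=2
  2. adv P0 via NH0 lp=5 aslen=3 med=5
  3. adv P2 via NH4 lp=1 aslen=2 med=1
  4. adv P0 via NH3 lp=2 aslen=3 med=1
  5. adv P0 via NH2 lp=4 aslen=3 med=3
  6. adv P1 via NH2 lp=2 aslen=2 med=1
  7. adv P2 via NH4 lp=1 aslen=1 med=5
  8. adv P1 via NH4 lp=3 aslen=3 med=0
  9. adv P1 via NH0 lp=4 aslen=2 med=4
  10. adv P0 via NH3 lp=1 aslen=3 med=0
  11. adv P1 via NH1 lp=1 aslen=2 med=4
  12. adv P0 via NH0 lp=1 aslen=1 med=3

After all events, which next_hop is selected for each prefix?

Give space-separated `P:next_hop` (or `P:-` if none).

Op 1: best P0=NH2 P1=- P2=-
Op 2: best P0=NH0 P1=- P2=-
Op 3: best P0=NH0 P1=- P2=NH4
Op 4: best P0=NH0 P1=- P2=NH4
Op 5: best P0=NH0 P1=- P2=NH4
Op 6: best P0=NH0 P1=NH2 P2=NH4
Op 7: best P0=NH0 P1=NH2 P2=NH4
Op 8: best P0=NH0 P1=NH4 P2=NH4
Op 9: best P0=NH0 P1=NH0 P2=NH4
Op 10: best P0=NH0 P1=NH0 P2=NH4
Op 11: best P0=NH0 P1=NH0 P2=NH4
Op 12: best P0=NH2 P1=NH0 P2=NH4

Answer: P0:NH2 P1:NH0 P2:NH4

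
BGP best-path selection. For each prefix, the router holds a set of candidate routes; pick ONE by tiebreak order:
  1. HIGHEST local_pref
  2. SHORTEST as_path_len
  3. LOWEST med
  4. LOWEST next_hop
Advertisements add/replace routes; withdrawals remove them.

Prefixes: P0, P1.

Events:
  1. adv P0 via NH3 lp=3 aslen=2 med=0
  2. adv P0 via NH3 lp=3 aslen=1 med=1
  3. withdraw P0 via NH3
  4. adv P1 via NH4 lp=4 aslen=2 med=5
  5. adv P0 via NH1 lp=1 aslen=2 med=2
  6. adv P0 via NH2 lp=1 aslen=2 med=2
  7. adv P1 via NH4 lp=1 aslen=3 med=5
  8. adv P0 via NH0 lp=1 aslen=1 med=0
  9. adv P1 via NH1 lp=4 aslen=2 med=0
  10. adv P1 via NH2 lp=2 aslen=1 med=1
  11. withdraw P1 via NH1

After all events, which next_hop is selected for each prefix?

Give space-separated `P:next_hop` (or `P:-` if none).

Answer: P0:NH0 P1:NH2

Derivation:
Op 1: best P0=NH3 P1=-
Op 2: best P0=NH3 P1=-
Op 3: best P0=- P1=-
Op 4: best P0=- P1=NH4
Op 5: best P0=NH1 P1=NH4
Op 6: best P0=NH1 P1=NH4
Op 7: best P0=NH1 P1=NH4
Op 8: best P0=NH0 P1=NH4
Op 9: best P0=NH0 P1=NH1
Op 10: best P0=NH0 P1=NH1
Op 11: best P0=NH0 P1=NH2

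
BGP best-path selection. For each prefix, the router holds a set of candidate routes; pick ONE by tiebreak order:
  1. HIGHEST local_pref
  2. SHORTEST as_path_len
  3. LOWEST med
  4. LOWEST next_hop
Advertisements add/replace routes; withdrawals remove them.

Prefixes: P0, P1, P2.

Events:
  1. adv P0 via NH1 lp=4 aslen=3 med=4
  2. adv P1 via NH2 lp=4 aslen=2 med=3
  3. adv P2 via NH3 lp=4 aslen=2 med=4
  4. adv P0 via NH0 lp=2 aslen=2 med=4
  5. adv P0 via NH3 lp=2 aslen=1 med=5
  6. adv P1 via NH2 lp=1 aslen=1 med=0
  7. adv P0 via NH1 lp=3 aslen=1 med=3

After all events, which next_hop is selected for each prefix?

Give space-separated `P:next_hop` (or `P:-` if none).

Op 1: best P0=NH1 P1=- P2=-
Op 2: best P0=NH1 P1=NH2 P2=-
Op 3: best P0=NH1 P1=NH2 P2=NH3
Op 4: best P0=NH1 P1=NH2 P2=NH3
Op 5: best P0=NH1 P1=NH2 P2=NH3
Op 6: best P0=NH1 P1=NH2 P2=NH3
Op 7: best P0=NH1 P1=NH2 P2=NH3

Answer: P0:NH1 P1:NH2 P2:NH3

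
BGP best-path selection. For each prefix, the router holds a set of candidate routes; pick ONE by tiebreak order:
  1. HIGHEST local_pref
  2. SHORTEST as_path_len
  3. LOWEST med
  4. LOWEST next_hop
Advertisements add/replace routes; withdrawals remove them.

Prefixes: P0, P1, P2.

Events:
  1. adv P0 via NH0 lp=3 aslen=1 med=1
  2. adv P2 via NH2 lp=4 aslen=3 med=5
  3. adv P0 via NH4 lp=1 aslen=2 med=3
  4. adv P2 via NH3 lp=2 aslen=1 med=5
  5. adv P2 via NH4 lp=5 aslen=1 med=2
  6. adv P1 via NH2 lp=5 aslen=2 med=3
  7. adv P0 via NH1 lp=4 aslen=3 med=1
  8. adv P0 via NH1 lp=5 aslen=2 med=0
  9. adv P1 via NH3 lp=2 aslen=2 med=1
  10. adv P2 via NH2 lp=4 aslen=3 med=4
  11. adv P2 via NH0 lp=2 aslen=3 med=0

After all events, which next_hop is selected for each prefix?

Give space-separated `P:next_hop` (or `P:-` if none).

Op 1: best P0=NH0 P1=- P2=-
Op 2: best P0=NH0 P1=- P2=NH2
Op 3: best P0=NH0 P1=- P2=NH2
Op 4: best P0=NH0 P1=- P2=NH2
Op 5: best P0=NH0 P1=- P2=NH4
Op 6: best P0=NH0 P1=NH2 P2=NH4
Op 7: best P0=NH1 P1=NH2 P2=NH4
Op 8: best P0=NH1 P1=NH2 P2=NH4
Op 9: best P0=NH1 P1=NH2 P2=NH4
Op 10: best P0=NH1 P1=NH2 P2=NH4
Op 11: best P0=NH1 P1=NH2 P2=NH4

Answer: P0:NH1 P1:NH2 P2:NH4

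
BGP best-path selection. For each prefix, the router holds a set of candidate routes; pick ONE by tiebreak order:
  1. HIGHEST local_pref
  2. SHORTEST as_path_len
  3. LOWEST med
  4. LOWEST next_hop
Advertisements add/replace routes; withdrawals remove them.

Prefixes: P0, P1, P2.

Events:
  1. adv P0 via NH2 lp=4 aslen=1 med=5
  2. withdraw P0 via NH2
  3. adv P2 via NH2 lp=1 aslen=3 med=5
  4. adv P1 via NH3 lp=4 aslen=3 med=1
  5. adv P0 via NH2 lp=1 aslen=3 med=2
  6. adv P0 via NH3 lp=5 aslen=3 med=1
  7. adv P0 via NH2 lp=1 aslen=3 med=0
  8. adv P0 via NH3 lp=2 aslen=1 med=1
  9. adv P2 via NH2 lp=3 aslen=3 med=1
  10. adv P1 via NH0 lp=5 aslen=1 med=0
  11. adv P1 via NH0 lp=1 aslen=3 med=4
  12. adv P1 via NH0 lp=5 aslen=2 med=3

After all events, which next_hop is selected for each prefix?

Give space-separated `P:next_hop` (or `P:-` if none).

Answer: P0:NH3 P1:NH0 P2:NH2

Derivation:
Op 1: best P0=NH2 P1=- P2=-
Op 2: best P0=- P1=- P2=-
Op 3: best P0=- P1=- P2=NH2
Op 4: best P0=- P1=NH3 P2=NH2
Op 5: best P0=NH2 P1=NH3 P2=NH2
Op 6: best P0=NH3 P1=NH3 P2=NH2
Op 7: best P0=NH3 P1=NH3 P2=NH2
Op 8: best P0=NH3 P1=NH3 P2=NH2
Op 9: best P0=NH3 P1=NH3 P2=NH2
Op 10: best P0=NH3 P1=NH0 P2=NH2
Op 11: best P0=NH3 P1=NH3 P2=NH2
Op 12: best P0=NH3 P1=NH0 P2=NH2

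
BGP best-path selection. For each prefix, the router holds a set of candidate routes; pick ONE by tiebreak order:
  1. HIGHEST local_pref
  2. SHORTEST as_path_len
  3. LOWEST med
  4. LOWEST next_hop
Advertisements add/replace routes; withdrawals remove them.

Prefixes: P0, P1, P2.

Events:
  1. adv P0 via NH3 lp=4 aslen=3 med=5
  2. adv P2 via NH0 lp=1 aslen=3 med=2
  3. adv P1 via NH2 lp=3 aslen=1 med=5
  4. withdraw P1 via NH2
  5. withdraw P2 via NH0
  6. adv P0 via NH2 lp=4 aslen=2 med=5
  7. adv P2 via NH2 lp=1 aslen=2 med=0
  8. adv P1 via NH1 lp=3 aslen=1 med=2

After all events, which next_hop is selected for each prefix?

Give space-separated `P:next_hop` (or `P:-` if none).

Op 1: best P0=NH3 P1=- P2=-
Op 2: best P0=NH3 P1=- P2=NH0
Op 3: best P0=NH3 P1=NH2 P2=NH0
Op 4: best P0=NH3 P1=- P2=NH0
Op 5: best P0=NH3 P1=- P2=-
Op 6: best P0=NH2 P1=- P2=-
Op 7: best P0=NH2 P1=- P2=NH2
Op 8: best P0=NH2 P1=NH1 P2=NH2

Answer: P0:NH2 P1:NH1 P2:NH2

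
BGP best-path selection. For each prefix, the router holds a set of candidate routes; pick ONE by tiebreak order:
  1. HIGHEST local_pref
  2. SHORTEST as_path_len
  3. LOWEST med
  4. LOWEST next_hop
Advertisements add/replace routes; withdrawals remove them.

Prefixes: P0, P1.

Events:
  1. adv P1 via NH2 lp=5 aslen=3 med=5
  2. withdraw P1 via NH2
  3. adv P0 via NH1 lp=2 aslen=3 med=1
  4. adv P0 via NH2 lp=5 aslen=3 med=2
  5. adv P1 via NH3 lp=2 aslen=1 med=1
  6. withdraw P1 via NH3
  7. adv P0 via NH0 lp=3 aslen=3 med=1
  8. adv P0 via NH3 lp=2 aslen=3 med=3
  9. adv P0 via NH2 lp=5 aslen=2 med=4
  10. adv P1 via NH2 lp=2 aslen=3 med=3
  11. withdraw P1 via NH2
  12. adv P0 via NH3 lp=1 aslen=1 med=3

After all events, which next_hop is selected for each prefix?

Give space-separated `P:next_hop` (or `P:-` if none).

Answer: P0:NH2 P1:-

Derivation:
Op 1: best P0=- P1=NH2
Op 2: best P0=- P1=-
Op 3: best P0=NH1 P1=-
Op 4: best P0=NH2 P1=-
Op 5: best P0=NH2 P1=NH3
Op 6: best P0=NH2 P1=-
Op 7: best P0=NH2 P1=-
Op 8: best P0=NH2 P1=-
Op 9: best P0=NH2 P1=-
Op 10: best P0=NH2 P1=NH2
Op 11: best P0=NH2 P1=-
Op 12: best P0=NH2 P1=-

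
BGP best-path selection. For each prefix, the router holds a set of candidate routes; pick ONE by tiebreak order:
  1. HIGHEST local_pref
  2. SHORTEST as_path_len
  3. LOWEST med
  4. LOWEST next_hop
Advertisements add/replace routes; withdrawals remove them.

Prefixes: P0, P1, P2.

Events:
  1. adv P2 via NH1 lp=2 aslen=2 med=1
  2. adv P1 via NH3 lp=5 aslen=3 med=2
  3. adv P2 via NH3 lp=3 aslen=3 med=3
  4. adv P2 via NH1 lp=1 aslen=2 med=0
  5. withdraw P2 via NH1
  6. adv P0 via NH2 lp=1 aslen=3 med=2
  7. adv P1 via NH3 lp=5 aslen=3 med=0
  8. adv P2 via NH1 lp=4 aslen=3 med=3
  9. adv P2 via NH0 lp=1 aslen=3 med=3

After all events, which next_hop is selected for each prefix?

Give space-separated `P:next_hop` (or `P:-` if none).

Answer: P0:NH2 P1:NH3 P2:NH1

Derivation:
Op 1: best P0=- P1=- P2=NH1
Op 2: best P0=- P1=NH3 P2=NH1
Op 3: best P0=- P1=NH3 P2=NH3
Op 4: best P0=- P1=NH3 P2=NH3
Op 5: best P0=- P1=NH3 P2=NH3
Op 6: best P0=NH2 P1=NH3 P2=NH3
Op 7: best P0=NH2 P1=NH3 P2=NH3
Op 8: best P0=NH2 P1=NH3 P2=NH1
Op 9: best P0=NH2 P1=NH3 P2=NH1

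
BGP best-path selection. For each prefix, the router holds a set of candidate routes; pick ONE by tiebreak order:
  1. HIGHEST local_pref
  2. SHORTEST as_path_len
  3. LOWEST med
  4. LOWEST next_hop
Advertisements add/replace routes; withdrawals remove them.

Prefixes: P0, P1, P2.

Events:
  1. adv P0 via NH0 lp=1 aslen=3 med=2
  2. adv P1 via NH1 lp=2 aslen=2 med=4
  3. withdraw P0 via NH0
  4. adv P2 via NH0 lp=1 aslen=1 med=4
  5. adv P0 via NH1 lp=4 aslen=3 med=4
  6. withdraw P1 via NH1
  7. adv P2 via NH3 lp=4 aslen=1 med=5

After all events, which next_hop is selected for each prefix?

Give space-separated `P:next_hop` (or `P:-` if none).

Answer: P0:NH1 P1:- P2:NH3

Derivation:
Op 1: best P0=NH0 P1=- P2=-
Op 2: best P0=NH0 P1=NH1 P2=-
Op 3: best P0=- P1=NH1 P2=-
Op 4: best P0=- P1=NH1 P2=NH0
Op 5: best P0=NH1 P1=NH1 P2=NH0
Op 6: best P0=NH1 P1=- P2=NH0
Op 7: best P0=NH1 P1=- P2=NH3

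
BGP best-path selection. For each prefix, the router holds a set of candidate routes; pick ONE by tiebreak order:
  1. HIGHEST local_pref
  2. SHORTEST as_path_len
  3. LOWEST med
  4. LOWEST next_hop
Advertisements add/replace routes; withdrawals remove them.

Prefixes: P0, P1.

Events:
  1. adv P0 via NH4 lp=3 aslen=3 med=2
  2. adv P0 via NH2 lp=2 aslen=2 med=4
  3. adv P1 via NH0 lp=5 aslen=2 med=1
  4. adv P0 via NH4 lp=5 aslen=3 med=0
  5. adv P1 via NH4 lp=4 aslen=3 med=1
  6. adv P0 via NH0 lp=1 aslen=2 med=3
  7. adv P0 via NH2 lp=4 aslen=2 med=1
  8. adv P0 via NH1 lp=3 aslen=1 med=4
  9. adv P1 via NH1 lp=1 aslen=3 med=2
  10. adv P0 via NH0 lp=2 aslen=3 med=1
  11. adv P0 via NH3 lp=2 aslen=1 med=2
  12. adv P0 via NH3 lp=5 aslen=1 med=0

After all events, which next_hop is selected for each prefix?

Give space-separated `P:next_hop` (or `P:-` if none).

Answer: P0:NH3 P1:NH0

Derivation:
Op 1: best P0=NH4 P1=-
Op 2: best P0=NH4 P1=-
Op 3: best P0=NH4 P1=NH0
Op 4: best P0=NH4 P1=NH0
Op 5: best P0=NH4 P1=NH0
Op 6: best P0=NH4 P1=NH0
Op 7: best P0=NH4 P1=NH0
Op 8: best P0=NH4 P1=NH0
Op 9: best P0=NH4 P1=NH0
Op 10: best P0=NH4 P1=NH0
Op 11: best P0=NH4 P1=NH0
Op 12: best P0=NH3 P1=NH0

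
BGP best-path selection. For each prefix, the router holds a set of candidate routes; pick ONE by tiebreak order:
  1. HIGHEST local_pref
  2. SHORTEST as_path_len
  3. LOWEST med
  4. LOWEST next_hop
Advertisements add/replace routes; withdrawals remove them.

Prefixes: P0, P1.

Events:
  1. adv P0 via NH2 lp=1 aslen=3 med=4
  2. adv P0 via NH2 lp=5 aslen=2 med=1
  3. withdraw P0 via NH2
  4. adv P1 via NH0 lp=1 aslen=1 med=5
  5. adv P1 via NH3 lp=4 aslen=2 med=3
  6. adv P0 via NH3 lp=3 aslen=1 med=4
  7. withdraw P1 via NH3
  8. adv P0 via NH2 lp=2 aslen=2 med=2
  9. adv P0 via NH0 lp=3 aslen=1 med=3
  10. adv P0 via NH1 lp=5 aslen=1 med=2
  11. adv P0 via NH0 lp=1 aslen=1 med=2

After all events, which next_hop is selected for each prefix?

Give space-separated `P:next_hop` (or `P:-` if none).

Answer: P0:NH1 P1:NH0

Derivation:
Op 1: best P0=NH2 P1=-
Op 2: best P0=NH2 P1=-
Op 3: best P0=- P1=-
Op 4: best P0=- P1=NH0
Op 5: best P0=- P1=NH3
Op 6: best P0=NH3 P1=NH3
Op 7: best P0=NH3 P1=NH0
Op 8: best P0=NH3 P1=NH0
Op 9: best P0=NH0 P1=NH0
Op 10: best P0=NH1 P1=NH0
Op 11: best P0=NH1 P1=NH0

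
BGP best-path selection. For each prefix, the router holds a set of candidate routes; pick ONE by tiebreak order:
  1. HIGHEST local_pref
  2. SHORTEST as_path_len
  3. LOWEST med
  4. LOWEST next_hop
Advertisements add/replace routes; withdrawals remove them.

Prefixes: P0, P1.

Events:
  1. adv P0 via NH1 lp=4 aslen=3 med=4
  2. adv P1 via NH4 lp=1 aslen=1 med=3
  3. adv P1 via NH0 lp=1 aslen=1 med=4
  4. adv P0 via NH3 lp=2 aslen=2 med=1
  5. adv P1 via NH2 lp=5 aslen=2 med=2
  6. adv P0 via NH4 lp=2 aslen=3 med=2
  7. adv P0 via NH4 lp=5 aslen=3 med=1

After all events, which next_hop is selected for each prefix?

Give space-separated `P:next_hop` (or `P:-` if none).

Answer: P0:NH4 P1:NH2

Derivation:
Op 1: best P0=NH1 P1=-
Op 2: best P0=NH1 P1=NH4
Op 3: best P0=NH1 P1=NH4
Op 4: best P0=NH1 P1=NH4
Op 5: best P0=NH1 P1=NH2
Op 6: best P0=NH1 P1=NH2
Op 7: best P0=NH4 P1=NH2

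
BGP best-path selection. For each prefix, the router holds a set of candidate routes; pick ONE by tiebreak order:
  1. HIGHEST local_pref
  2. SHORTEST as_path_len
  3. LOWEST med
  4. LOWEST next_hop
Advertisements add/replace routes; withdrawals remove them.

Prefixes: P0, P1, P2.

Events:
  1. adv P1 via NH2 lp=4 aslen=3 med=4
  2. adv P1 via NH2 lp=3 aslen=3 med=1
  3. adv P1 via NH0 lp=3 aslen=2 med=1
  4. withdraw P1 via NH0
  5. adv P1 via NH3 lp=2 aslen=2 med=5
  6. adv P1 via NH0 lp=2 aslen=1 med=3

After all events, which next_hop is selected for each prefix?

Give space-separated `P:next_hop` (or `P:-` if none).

Answer: P0:- P1:NH2 P2:-

Derivation:
Op 1: best P0=- P1=NH2 P2=-
Op 2: best P0=- P1=NH2 P2=-
Op 3: best P0=- P1=NH0 P2=-
Op 4: best P0=- P1=NH2 P2=-
Op 5: best P0=- P1=NH2 P2=-
Op 6: best P0=- P1=NH2 P2=-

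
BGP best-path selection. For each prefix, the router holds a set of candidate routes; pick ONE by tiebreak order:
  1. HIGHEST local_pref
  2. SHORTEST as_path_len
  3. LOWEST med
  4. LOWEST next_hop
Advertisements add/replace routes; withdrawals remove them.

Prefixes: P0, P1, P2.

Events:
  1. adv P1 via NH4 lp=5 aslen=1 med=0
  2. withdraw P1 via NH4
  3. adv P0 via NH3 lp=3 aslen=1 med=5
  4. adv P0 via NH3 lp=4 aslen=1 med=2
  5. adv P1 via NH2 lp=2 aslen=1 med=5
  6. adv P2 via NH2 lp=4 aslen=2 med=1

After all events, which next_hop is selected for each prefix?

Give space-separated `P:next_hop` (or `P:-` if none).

Answer: P0:NH3 P1:NH2 P2:NH2

Derivation:
Op 1: best P0=- P1=NH4 P2=-
Op 2: best P0=- P1=- P2=-
Op 3: best P0=NH3 P1=- P2=-
Op 4: best P0=NH3 P1=- P2=-
Op 5: best P0=NH3 P1=NH2 P2=-
Op 6: best P0=NH3 P1=NH2 P2=NH2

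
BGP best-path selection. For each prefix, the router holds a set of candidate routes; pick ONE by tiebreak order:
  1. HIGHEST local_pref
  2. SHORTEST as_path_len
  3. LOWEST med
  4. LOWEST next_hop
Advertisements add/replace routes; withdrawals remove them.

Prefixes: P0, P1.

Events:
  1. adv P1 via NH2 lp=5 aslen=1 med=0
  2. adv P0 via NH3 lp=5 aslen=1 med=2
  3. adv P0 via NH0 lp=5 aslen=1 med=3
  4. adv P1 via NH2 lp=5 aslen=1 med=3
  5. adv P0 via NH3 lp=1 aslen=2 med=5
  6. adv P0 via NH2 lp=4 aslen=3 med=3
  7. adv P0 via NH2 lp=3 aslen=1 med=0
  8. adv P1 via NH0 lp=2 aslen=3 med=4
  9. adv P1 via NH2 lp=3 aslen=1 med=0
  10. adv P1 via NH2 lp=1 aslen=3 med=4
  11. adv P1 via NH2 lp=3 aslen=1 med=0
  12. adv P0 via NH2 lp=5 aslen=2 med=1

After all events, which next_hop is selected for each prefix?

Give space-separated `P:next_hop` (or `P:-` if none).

Op 1: best P0=- P1=NH2
Op 2: best P0=NH3 P1=NH2
Op 3: best P0=NH3 P1=NH2
Op 4: best P0=NH3 P1=NH2
Op 5: best P0=NH0 P1=NH2
Op 6: best P0=NH0 P1=NH2
Op 7: best P0=NH0 P1=NH2
Op 8: best P0=NH0 P1=NH2
Op 9: best P0=NH0 P1=NH2
Op 10: best P0=NH0 P1=NH0
Op 11: best P0=NH0 P1=NH2
Op 12: best P0=NH0 P1=NH2

Answer: P0:NH0 P1:NH2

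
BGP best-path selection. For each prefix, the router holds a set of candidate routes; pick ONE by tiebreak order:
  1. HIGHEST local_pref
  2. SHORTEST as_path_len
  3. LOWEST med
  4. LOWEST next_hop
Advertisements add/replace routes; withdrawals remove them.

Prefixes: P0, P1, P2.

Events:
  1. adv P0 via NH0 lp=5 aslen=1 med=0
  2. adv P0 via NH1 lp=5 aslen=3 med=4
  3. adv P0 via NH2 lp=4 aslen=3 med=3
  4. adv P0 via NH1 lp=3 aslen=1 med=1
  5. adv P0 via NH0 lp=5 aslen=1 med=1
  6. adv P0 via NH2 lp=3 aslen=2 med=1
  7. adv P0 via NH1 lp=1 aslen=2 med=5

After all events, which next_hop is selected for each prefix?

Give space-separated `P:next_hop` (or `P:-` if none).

Op 1: best P0=NH0 P1=- P2=-
Op 2: best P0=NH0 P1=- P2=-
Op 3: best P0=NH0 P1=- P2=-
Op 4: best P0=NH0 P1=- P2=-
Op 5: best P0=NH0 P1=- P2=-
Op 6: best P0=NH0 P1=- P2=-
Op 7: best P0=NH0 P1=- P2=-

Answer: P0:NH0 P1:- P2:-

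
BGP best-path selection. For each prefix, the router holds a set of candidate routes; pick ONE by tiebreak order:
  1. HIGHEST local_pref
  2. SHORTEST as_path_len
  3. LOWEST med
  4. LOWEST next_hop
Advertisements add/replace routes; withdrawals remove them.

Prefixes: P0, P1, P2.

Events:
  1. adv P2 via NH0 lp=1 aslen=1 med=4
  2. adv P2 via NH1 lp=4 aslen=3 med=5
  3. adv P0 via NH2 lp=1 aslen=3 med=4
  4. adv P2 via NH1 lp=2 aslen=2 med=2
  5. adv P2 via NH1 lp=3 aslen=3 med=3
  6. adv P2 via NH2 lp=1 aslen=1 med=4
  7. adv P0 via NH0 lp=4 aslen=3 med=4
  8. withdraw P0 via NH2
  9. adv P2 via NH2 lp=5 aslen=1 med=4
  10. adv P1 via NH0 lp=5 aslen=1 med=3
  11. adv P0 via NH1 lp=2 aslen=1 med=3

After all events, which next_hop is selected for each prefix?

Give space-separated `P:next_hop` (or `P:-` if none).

Answer: P0:NH0 P1:NH0 P2:NH2

Derivation:
Op 1: best P0=- P1=- P2=NH0
Op 2: best P0=- P1=- P2=NH1
Op 3: best P0=NH2 P1=- P2=NH1
Op 4: best P0=NH2 P1=- P2=NH1
Op 5: best P0=NH2 P1=- P2=NH1
Op 6: best P0=NH2 P1=- P2=NH1
Op 7: best P0=NH0 P1=- P2=NH1
Op 8: best P0=NH0 P1=- P2=NH1
Op 9: best P0=NH0 P1=- P2=NH2
Op 10: best P0=NH0 P1=NH0 P2=NH2
Op 11: best P0=NH0 P1=NH0 P2=NH2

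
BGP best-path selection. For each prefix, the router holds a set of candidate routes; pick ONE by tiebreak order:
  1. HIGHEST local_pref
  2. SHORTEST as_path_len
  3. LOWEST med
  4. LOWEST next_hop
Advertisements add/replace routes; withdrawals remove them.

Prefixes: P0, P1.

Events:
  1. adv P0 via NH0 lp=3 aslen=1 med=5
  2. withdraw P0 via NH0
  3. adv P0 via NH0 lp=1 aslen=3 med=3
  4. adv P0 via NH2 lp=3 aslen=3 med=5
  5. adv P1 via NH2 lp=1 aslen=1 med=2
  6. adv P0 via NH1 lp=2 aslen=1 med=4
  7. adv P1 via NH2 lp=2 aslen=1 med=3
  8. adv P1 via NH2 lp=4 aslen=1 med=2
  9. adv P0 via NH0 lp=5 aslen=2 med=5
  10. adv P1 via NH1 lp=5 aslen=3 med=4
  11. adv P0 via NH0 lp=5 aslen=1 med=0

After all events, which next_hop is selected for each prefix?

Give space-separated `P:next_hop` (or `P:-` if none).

Op 1: best P0=NH0 P1=-
Op 2: best P0=- P1=-
Op 3: best P0=NH0 P1=-
Op 4: best P0=NH2 P1=-
Op 5: best P0=NH2 P1=NH2
Op 6: best P0=NH2 P1=NH2
Op 7: best P0=NH2 P1=NH2
Op 8: best P0=NH2 P1=NH2
Op 9: best P0=NH0 P1=NH2
Op 10: best P0=NH0 P1=NH1
Op 11: best P0=NH0 P1=NH1

Answer: P0:NH0 P1:NH1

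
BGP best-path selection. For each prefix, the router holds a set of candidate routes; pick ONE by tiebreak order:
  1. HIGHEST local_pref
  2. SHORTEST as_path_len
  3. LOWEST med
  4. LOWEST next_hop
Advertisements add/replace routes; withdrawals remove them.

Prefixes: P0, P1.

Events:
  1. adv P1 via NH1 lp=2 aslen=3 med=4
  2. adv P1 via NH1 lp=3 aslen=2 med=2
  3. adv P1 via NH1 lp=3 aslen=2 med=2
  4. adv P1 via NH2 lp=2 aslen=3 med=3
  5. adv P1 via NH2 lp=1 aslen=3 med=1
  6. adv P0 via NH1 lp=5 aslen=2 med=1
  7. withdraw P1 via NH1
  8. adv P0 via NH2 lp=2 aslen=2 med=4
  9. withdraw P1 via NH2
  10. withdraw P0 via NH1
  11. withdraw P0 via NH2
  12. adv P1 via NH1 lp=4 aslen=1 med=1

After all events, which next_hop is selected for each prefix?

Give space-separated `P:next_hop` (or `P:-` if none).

Answer: P0:- P1:NH1

Derivation:
Op 1: best P0=- P1=NH1
Op 2: best P0=- P1=NH1
Op 3: best P0=- P1=NH1
Op 4: best P0=- P1=NH1
Op 5: best P0=- P1=NH1
Op 6: best P0=NH1 P1=NH1
Op 7: best P0=NH1 P1=NH2
Op 8: best P0=NH1 P1=NH2
Op 9: best P0=NH1 P1=-
Op 10: best P0=NH2 P1=-
Op 11: best P0=- P1=-
Op 12: best P0=- P1=NH1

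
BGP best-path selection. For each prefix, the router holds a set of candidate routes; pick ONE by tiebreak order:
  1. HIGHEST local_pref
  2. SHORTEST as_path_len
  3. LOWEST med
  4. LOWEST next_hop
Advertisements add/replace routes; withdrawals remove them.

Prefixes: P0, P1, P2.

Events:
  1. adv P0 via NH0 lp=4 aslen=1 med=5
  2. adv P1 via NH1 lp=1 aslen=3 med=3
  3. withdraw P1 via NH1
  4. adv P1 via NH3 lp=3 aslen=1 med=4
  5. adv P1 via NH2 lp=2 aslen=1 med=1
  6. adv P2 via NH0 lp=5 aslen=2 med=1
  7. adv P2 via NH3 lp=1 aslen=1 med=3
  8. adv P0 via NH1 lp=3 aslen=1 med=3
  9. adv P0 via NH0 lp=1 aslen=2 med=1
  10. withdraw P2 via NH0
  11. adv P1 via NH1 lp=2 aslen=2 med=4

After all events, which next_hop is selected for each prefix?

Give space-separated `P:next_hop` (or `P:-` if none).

Answer: P0:NH1 P1:NH3 P2:NH3

Derivation:
Op 1: best P0=NH0 P1=- P2=-
Op 2: best P0=NH0 P1=NH1 P2=-
Op 3: best P0=NH0 P1=- P2=-
Op 4: best P0=NH0 P1=NH3 P2=-
Op 5: best P0=NH0 P1=NH3 P2=-
Op 6: best P0=NH0 P1=NH3 P2=NH0
Op 7: best P0=NH0 P1=NH3 P2=NH0
Op 8: best P0=NH0 P1=NH3 P2=NH0
Op 9: best P0=NH1 P1=NH3 P2=NH0
Op 10: best P0=NH1 P1=NH3 P2=NH3
Op 11: best P0=NH1 P1=NH3 P2=NH3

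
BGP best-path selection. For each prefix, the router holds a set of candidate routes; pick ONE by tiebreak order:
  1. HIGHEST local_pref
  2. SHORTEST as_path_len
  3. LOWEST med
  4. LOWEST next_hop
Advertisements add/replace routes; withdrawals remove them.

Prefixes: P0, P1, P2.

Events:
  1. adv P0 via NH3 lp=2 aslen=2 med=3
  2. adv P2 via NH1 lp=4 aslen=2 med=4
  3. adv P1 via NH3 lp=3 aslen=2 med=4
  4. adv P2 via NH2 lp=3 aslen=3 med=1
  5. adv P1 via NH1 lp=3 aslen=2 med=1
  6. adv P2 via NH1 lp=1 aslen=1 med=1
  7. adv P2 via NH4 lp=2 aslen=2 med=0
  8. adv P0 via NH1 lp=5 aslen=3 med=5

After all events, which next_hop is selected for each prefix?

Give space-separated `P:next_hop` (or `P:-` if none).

Op 1: best P0=NH3 P1=- P2=-
Op 2: best P0=NH3 P1=- P2=NH1
Op 3: best P0=NH3 P1=NH3 P2=NH1
Op 4: best P0=NH3 P1=NH3 P2=NH1
Op 5: best P0=NH3 P1=NH1 P2=NH1
Op 6: best P0=NH3 P1=NH1 P2=NH2
Op 7: best P0=NH3 P1=NH1 P2=NH2
Op 8: best P0=NH1 P1=NH1 P2=NH2

Answer: P0:NH1 P1:NH1 P2:NH2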